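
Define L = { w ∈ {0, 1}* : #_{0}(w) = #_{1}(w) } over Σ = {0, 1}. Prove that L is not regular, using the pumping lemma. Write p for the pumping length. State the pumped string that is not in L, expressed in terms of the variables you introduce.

Assume L is regular. Let p be the pumping length given by the pumping lemma.
Choose w = 0^p 1^p ∈ L with |w| = 2p ≥ p.
By the pumping lemma, w = xyz with |xy| ≤ p and |y| ≥ 1.
Because |xy| ≤ p and w begins with p copies of 0, we have y = 0^k with 1 ≤ k ≤ p.
Pump with i = 2: xy^2z = 0^{p+k} 1^p has p+k occurrences of 0 but only p of 1. Since k ≥ 1 the counts differ, so xy^2z ∉ L.
This contradicts the pumping lemma, so L is not regular.

0^{p+k} 1^p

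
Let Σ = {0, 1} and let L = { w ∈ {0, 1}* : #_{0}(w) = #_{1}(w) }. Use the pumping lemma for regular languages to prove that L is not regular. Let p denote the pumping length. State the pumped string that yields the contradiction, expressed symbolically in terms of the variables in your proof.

0^{p+k} 1^p

Assume L is regular. Let p be the pumping length given by the pumping lemma.
Choose w = 0^p 1^p ∈ L with |w| = 2p ≥ p.
The pumping lemma gives a decomposition w = xyz where |xy| ≤ p and y is nonempty.
The first p characters of w are 0's, so xy (and hence y) consists only of 0's. Write y = 0^k, 1 ≤ k ≤ p.
Pump with i = 2: xy^2z = 0^{p+k} 1^p has p+k occurrences of 0 but only p of 1. Since k ≥ 1 the counts differ, so xy^2z ∉ L.
This contradicts the pumping lemma, so L is not regular.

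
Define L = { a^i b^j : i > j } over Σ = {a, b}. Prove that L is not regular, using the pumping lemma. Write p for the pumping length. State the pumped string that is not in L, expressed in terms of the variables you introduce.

Toward a contradiction, assume L is regular with pumping length p.
Choose w = a^{p+1} b^p ∈ L, with |w| = 2p+1 ≥ p.
By the pumping lemma, w = xyz with |xy| ≤ p and y is nonempty.
Because |xy| ≤ p and w begins with p copies of a, we have y = a^k with 1 ≤ k ≤ p.
Consider xy^0z = xz = a^{p+1-k} b^p. Since k ≥ 1, the a-count p+1-k is at most p, so i > j fails; thus xz ∉ L.
Contradiction. Therefore L is not regular.

a^{p+1-k} b^p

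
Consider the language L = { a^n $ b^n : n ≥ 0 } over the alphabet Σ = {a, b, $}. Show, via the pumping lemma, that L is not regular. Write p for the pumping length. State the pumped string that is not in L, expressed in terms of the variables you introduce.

Assume L is regular. Let p be the pumping length given by the pumping lemma.
Take w = a^p $ b^p ∈ L with |w| = 2p+1 ≥ p.
By the pumping lemma, w = xyz with |xy| ≤ p and y is nonempty.
Since the first p symbols of w are all a's and |xy| ≤ p, y lies entirely in the leading a-block: y = a^k for some k with 1 ≤ k ≤ p.
Pump with i = 2: xy^2z = a^{p+k} $ b^p, which would require p+k = p. But k ≥ 1, so xy^2z ∉ L.
Contradiction. Therefore L is not regular.

a^{p+k} $ b^p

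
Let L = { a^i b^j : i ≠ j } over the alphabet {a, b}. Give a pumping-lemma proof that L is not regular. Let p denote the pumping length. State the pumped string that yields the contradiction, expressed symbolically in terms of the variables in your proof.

Suppose for contradiction that L is regular, and let p be the pumping length.
Choose w = a^p b^{p+p!}. Since p ≠ p+p!, w ∈ L; and |w| ≥ p.
Write w = xyz as guaranteed by the lemma, with |xy| ≤ p and y is nonempty.
The first p characters of w are a's, so xy (and hence y) consists only of a's. Write y = a^k, 1 ≤ k ≤ p.
Since 1 ≤ k ≤ p, k divides p!; set t = 1 + p!/k. Then xy^t z has p + (p!/k)·k = p + p! copies of a. Now the a-count equals the b-count, so i ≠ j fails. So xy^t z = a^{p+p!} b^{p+p!} ∉ L.
This contradicts the pumping lemma, so L is not regular.

a^{p+p!} b^{p+p!}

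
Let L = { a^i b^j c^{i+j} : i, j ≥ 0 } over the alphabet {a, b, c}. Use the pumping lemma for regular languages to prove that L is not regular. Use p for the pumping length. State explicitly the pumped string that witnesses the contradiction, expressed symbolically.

a^{p+k} b^p c^{2p}

Toward a contradiction, assume L is regular with pumping length p.
Take w = a^p b^p c^{2p} ∈ L (with i=j=p, i+j=2p), |w| = 4p ≥ p.
The pumping lemma gives a decomposition w = xyz where |xy| ≤ p and |y| ≥ 1.
The first p characters of w are a's, so xy (and hence y) consists only of a's. Write y = a^k, 1 ≤ k ≤ p.
Consider xy^2z = a^{p+k} b^p c^{2p}. Now the a- and b-counts sum to 2p+k, but the c-count is 2p ≠ 2p+k. So xy^2z ∉ L.
This is a contradiction; hence L is not regular.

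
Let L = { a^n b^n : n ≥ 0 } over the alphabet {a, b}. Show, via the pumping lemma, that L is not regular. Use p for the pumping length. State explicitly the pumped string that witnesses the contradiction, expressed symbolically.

Suppose for contradiction that L is regular, and let p be the pumping length.
Take w = a^p b^p. Then w ∈ L and |w| = 2p ≥ p.
By the pumping lemma, w = xyz with |xy| ≤ p and |y| > 0.
Since the first p symbols of w are all a's and |xy| ≤ p, y lies entirely in the leading a-block: y = a^k for some k with 1 ≤ k ≤ p.
Pump with i = 2: xy^2z = a^{p+k} b^p. For this to lie in L we would need p = p+k, which forces k = 0. But k ≥ 1, so xy^2z ∉ L.
Contradiction. Therefore L is not regular.

a^{p+k} b^p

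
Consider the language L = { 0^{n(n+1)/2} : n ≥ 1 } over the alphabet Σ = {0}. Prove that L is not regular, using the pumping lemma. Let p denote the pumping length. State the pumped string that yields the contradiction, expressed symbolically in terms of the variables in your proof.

Suppose for contradiction that L is regular, and let p be the pumping length.
Take w = 0^{p(p+1)/2} ∈ L with |w| = p(p+1)/2 ≥ p.
The pumping lemma gives a decomposition w = xyz where |xy| ≤ p and |y| > 0.
Then y = 0^k for some k with 1 ≤ k ≤ p.
Pump with i = 2: xy^2z = 0^{p(p+1)/2+k}. Since 1 ≤ k ≤ p, p(p+1)/2 < p(p+1)/2+k ≤ p(p+1)/2+p < (p+1)(p+2)/2, so p(p+1)/2+k is strictly between consecutive triangular numbers. So xy^2z ∉ L.
This contradicts the pumping lemma, so L is not regular.

0^{p(p+1)/2+k}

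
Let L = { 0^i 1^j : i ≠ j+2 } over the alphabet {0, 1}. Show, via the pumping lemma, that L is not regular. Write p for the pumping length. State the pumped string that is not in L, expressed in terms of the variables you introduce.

Toward a contradiction, assume L is regular with pumping length p.
Choose w = 0^p 1^{p+p!-2}. Since p ≠ (p+p!-2)+2 = p+p!, w ∈ L; and |w| ≥ p.
Write w = xyz as guaranteed by the lemma, with |xy| ≤ p and |y| > 0.
The first p characters of w are 0's, so xy (and hence y) consists only of 0's. Write y = 0^k, 1 ≤ k ≤ p.
Since 1 ≤ k ≤ p, k divides p!; set t = 1 + p!/k. Then xy^t z has p + (p!/k)·k = p + p! copies of 0. Now the 0-count is p+p! and (1-count)+2 = (p+p!-2)+2 = p+p!, so i ≠ j+2 fails. So xy^t z = 0^{p+p!} 1^{p+p!-2} ∉ L.
Contradiction. Therefore L is not regular.

0^{p+p!} 1^{p+p!-2}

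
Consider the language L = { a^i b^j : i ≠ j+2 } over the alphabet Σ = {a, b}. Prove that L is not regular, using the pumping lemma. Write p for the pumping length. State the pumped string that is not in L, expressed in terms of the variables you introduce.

Assume L is regular. Let p be the pumping length given by the pumping lemma.
Choose w = a^p b^{p+p!-2}. Since p ≠ (p+p!-2)+2 = p+p!, w ∈ L; and |w| ≥ p.
Write w = xyz as guaranteed by the lemma, with |xy| ≤ p and y is nonempty.
Since the first p symbols of w are all a's and |xy| ≤ p, y lies entirely in the leading a-block: y = a^k for some k with 1 ≤ k ≤ p.
Since 1 ≤ k ≤ p, k divides p!; set t = 1 + p!/k. Then xy^t z has p + (p!/k)·k = p + p! copies of a. Now the a-count is p+p! and (b-count)+2 = (p+p!-2)+2 = p+p!, so i ≠ j+2 fails. So xy^t z = a^{p+p!} b^{p+p!-2} ∉ L.
Contradiction. Therefore L is not regular.

a^{p+p!} b^{p+p!-2}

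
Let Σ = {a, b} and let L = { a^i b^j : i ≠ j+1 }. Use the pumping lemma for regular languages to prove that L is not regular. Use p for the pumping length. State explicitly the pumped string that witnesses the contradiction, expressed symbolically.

Assume L is regular. Let p be the pumping length given by the pumping lemma.
Choose w = a^p b^{p+p!-1}. Since p ≠ (p+p!-1)+1 = p+p!, w ∈ L; and |w| ≥ p.
The pumping lemma gives a decomposition w = xyz where |xy| ≤ p and |y| > 0.
The first p characters of w are a's, so xy (and hence y) consists only of a's. Write y = a^k, 1 ≤ k ≤ p.
Since 1 ≤ k ≤ p, k divides p!; set t = 1 + p!/k. Then xy^t z has p + (p!/k)·k = p + p! copies of a. Now the a-count is p+p! and (b-count)+1 = (p+p!-1)+1 = p+p!, so i ≠ j+1 fails. So xy^t z = a^{p+p!} b^{p+p!-1} ∉ L.
This is a contradiction; hence L is not regular.

a^{p+p!} b^{p+p!-1}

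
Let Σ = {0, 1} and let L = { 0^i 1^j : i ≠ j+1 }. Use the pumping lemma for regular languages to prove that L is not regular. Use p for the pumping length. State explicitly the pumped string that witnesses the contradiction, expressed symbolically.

Suppose for contradiction that L is regular, and let p be the pumping length.
Choose w = 0^p 1^{p+p!-1}. Since p ≠ (p+p!-1)+1 = p+p!, w ∈ L; and |w| ≥ p.
By the pumping lemma, w = xyz with |xy| ≤ p and |y| > 0.
The first p characters of w are 0's, so xy (and hence y) consists only of 0's. Write y = 0^k, 1 ≤ k ≤ p.
Since 1 ≤ k ≤ p, k divides p!; set t = 1 + p!/k. Then xy^t z has p + (p!/k)·k = p + p! copies of 0. Now the 0-count is p+p! and (1-count)+1 = (p+p!-1)+1 = p+p!, so i ≠ j+1 fails. So xy^t z = 0^{p+p!} 1^{p+p!-1} ∉ L.
This is a contradiction; hence L is not regular.

0^{p+p!} 1^{p+p!-1}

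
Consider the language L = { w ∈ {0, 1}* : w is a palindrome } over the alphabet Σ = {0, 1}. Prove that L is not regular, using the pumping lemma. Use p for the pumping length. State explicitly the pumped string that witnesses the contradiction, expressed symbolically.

Assume L is regular; let p be its pumping constant.
Take w = 0^p 1 0^p, a palindrome of length 2p+1 ≥ p.
By the pumping lemma, w = xyz with |xy| ≤ p and |y| > 0.
Since the first p symbols of w are all 0's and |xy| ≤ p, y lies entirely in the leading 0-block: y = 0^k for some k with 1 ≤ k ≤ p.
Pump with i = 2: xy^2z = 0^{p+k} 1 0^p. Its reverse is 0^p 1 0^{p+k}, which differs from xy^2z since k ≥ 1. So xy^2z is not a palindrome and xy^2z ∉ L.
This contradicts the pumping lemma, so L is not regular.

0^{p+k} 1 0^p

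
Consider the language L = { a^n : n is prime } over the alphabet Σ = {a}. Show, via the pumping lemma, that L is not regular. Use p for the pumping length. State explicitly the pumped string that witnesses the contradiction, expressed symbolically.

a^{q(1+k)}

Toward a contradiction, assume L is regular with pumping length p.
Let q be a prime with q ≥ p+2 (infinitely many primes exist), and take w = a^q ∈ L with |w| = q ≥ p.
By the pumping lemma, w = xyz with |xy| ≤ p and |y| > 0.
Then y = a^k for some k with 1 ≤ k ≤ p.
Since 1 ≤ k ≤ p, |xz| = q-k. Pump with i = q+1: |xy^{q+1}z| = (q-k)+(q+1)k = q+qk = q(1+k), which is composite (both factors ≥ 2). So xy^{q+1}z = a^{q(1+k)} ∉ L.
This contradicts the pumping lemma, so L is not regular.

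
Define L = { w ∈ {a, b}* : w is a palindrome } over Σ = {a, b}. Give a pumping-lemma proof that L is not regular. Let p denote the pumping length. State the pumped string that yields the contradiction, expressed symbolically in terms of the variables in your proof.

a^{p+k} b a^p

Assume L is regular; let p be its pumping constant.
Take w = a^p b a^p, a palindrome of length 2p+1 ≥ p.
The pumping lemma gives a decomposition w = xyz where |xy| ≤ p and y is nonempty.
The first p characters of w are a's, so xy (and hence y) consists only of a's. Write y = a^k, 1 ≤ k ≤ p.
Pump with i = 2: xy^2z = a^{p+k} b a^p. Its reverse is a^p b a^{p+k}, which differs from xy^2z since k ≥ 1. So xy^2z is not a palindrome and xy^2z ∉ L.
This contradicts the pumping lemma, so L is not regular.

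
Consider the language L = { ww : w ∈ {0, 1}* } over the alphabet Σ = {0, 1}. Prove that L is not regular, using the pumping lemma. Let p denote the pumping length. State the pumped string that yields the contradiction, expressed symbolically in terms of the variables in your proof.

0^{p+k} 1^p 0^p 1^p

Suppose for contradiction that L is regular, and let p be the pumping length.
Take w = 0^p 1^p 0^p 1^p = uu where u = 0^p1^p; then w ∈ L and |w| = 4p ≥ p.
By the pumping lemma, w = xyz with |xy| ≤ p and y is nonempty.
Since the first p symbols of w are all 0's and |xy| ≤ p, y lies entirely in the leading 0-block: y = 0^k for some k with 1 ≤ k ≤ p.
Pump with i = 2: xy^2z = 0^{p+k} 1^p 0^p 1^p, of length 4p+k. Suppose this equals vv. The string starts with 0 and ends with 1, so v does too; thus the boundary between the two copies of v is a 1→0 transition. There is exactly one such transition, at position 2p+k, so |v| = 2p+k and |vv| = 4p+2k ≠ 4p+k since k ≥ 1. So xy^2z ∉ L.
This is a contradiction; hence L is not regular.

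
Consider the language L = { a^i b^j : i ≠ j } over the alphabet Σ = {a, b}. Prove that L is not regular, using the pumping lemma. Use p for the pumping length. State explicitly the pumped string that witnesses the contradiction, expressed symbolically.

Assume L is regular; let p be its pumping constant.
Choose w = a^p b^{p+p!}. Since p ≠ p+p!, w ∈ L; and |w| ≥ p.
The pumping lemma gives a decomposition w = xyz where |xy| ≤ p and |y| ≥ 1.
The first p characters of w are a's, so xy (and hence y) consists only of a's. Write y = a^k, 1 ≤ k ≤ p.
Since 1 ≤ k ≤ p, k divides p!; set t = 1 + p!/k. Then xy^t z has p + (p!/k)·k = p + p! copies of a. Now the a-count equals the b-count, so i ≠ j fails. So xy^t z = a^{p+p!} b^{p+p!} ∉ L.
Contradiction. Therefore L is not regular.

a^{p+p!} b^{p+p!}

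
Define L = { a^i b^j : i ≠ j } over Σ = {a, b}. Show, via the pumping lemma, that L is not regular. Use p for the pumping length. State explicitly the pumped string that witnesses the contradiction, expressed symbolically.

Assume L is regular; let p be its pumping constant.
Choose w = a^p b^{p+p!}. Since p ≠ p+p!, w ∈ L; and |w| ≥ p.
The pumping lemma gives a decomposition w = xyz where |xy| ≤ p and y is nonempty.
Since the first p symbols of w are all a's and |xy| ≤ p, y lies entirely in the leading a-block: y = a^k for some k with 1 ≤ k ≤ p.
Since 1 ≤ k ≤ p, k divides p!; set t = 1 + p!/k. Then xy^t z has p + (p!/k)·k = p + p! copies of a. Now the a-count equals the b-count, so i ≠ j fails. So xy^t z = a^{p+p!} b^{p+p!} ∉ L.
Contradiction. Therefore L is not regular.

a^{p+p!} b^{p+p!}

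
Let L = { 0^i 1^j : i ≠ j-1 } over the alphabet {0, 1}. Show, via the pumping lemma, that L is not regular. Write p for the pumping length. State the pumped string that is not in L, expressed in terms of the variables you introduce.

Toward a contradiction, assume L is regular with pumping length p.
Choose w = 0^p 1^{p+p!+1}. Since p ≠ (p+p!+1)-1 = p+p!, w ∈ L; and |w| ≥ p.
Write w = xyz as guaranteed by the lemma, with |xy| ≤ p and |y| > 0.
Because |xy| ≤ p and w begins with p copies of 0, we have y = 0^k with 1 ≤ k ≤ p.
Since 1 ≤ k ≤ p, k divides p!; set t = 1 + p!/k. Then xy^t z has p + (p!/k)·k = p + p! copies of 0. Now the 0-count is p+p! and (1-count)-1 = (p+p!+1)-1 = p+p!, so i ≠ j-1 fails. So xy^t z = 0^{p+p!} 1^{p+p!+1} ∉ L.
This is a contradiction; hence L is not regular.

0^{p+p!} 1^{p+p!+1}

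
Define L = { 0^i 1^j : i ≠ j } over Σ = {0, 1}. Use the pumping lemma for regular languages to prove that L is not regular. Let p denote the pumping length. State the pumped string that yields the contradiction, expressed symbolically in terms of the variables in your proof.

0^{p+p!} 1^{p+p!}

Assume L is regular. Let p be the pumping length given by the pumping lemma.
Choose w = 0^p 1^{p+p!}. Since p ≠ p+p!, w ∈ L; and |w| ≥ p.
By the pumping lemma, w = xyz with |xy| ≤ p and |y| ≥ 1.
The first p characters of w are 0's, so xy (and hence y) consists only of 0's. Write y = 0^k, 1 ≤ k ≤ p.
Since 1 ≤ k ≤ p, k divides p!; set t = 1 + p!/k. Then xy^t z has p + (p!/k)·k = p + p! copies of 0. Now the 0-count equals the 1-count, so i ≠ j fails. So xy^t z = 0^{p+p!} 1^{p+p!} ∉ L.
This contradicts the pumping lemma, so L is not regular.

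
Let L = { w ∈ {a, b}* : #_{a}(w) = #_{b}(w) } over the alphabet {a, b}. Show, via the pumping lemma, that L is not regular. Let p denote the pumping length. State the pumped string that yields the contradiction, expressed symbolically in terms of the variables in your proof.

Assume L is regular; let p be its pumping constant.
Choose w = a^p b^p ∈ L with |w| = 2p ≥ p.
By the pumping lemma, w = xyz with |xy| ≤ p and y is nonempty.
Since the first p symbols of w are all a's and |xy| ≤ p, y lies entirely in the leading a-block: y = a^k for some k with 1 ≤ k ≤ p.
Pump with i = 2: xy^2z = a^{p+k} b^p has p+k occurrences of a but only p of b. Since k ≥ 1 the counts differ, so xy^2z ∉ L.
This contradicts the pumping lemma, so L is not regular.

a^{p+k} b^p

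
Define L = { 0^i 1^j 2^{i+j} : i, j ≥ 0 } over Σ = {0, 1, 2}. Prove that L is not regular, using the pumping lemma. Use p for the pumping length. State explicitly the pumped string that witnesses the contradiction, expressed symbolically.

Assume L is regular; let p be its pumping constant.
Take w = 0^p 1^p 2^{2p} ∈ L (with i=j=p, i+j=2p), |w| = 4p ≥ p.
Write w = xyz as guaranteed by the lemma, with |xy| ≤ p and |y| > 0.
Since the first p symbols of w are all 0's and |xy| ≤ p, y lies entirely in the leading 0-block: y = 0^k for some k with 1 ≤ k ≤ p.
Consider xy^2z = 0^{p+k} 1^p 2^{2p}. Now the 0- and 1-counts sum to 2p+k, but the 2-count is 2p ≠ 2p+k. So xy^2z ∉ L.
Contradiction. Therefore L is not regular.

0^{p+k} 1^p 2^{2p}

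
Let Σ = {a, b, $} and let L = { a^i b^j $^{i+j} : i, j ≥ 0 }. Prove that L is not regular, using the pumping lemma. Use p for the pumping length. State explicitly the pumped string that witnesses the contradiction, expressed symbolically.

a^{p+k} b^p $^{2p}

Assume L is regular; let p be its pumping constant.
Take w = a^p b^p $^{2p} ∈ L (with i=j=p, i+j=2p), |w| = 4p ≥ p.
By the pumping lemma, w = xyz with |xy| ≤ p and y is nonempty.
Since the first p symbols of w are all a's and |xy| ≤ p, y lies entirely in the leading a-block: y = a^k for some k with 1 ≤ k ≤ p.
Consider xy^2z = a^{p+k} b^p $^{2p}. Now the a- and b-counts sum to 2p+k, but the $-count is 2p ≠ 2p+k. So xy^2z ∉ L.
This contradicts the pumping lemma, so L is not regular.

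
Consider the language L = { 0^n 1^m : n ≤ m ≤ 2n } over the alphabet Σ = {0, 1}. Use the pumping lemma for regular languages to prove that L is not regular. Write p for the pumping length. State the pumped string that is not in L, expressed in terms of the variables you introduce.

Suppose for contradiction that L is regular, and let p be the pumping length.
Take w = 0^p 1^p ∈ L (since p ≤ p ≤ 2p), with |w| = 2p ≥ p.
Write w = xyz as guaranteed by the lemma, with |xy| ≤ p and |y| > 0.
Because |xy| ≤ p and w begins with p copies of 0, we have y = 0^k with 1 ≤ k ≤ p.
Pump with i = 2: xy^2z = 0^{p+k} 1^p. Now n = p+k > p = m, so the condition n ≤ m fails. Thus xy^2z ∉ L.
Contradiction. Therefore L is not regular.

0^{p+k} 1^p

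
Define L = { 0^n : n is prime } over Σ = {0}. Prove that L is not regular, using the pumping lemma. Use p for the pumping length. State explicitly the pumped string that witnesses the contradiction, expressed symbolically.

0^{q(1+k)}

Assume L is regular; let p be its pumping constant.
Let q be a prime with q ≥ p+2 (infinitely many primes exist), and take w = 0^q ∈ L with |w| = q ≥ p.
The pumping lemma gives a decomposition w = xyz where |xy| ≤ p and |y| ≥ 1.
Then y = 0^k for some k with 1 ≤ k ≤ p.
Since 1 ≤ k ≤ p, |xz| = q-k. Pump with i = q+1: |xy^{q+1}z| = (q-k)+(q+1)k = q+qk = q(1+k), which is composite (both factors ≥ 2). So xy^{q+1}z = 0^{q(1+k)} ∉ L.
This is a contradiction; hence L is not regular.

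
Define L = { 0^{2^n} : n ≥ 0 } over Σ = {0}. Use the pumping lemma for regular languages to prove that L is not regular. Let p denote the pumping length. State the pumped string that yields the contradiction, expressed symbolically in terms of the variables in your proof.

0^{2^p+k}

Toward a contradiction, assume L is regular with pumping length p.
Take w = 0^{2^p} ∈ L with |w| = 2^p ≥ p.
The pumping lemma gives a decomposition w = xyz where |xy| ≤ p and |y| ≥ 1.
Then y = 0^k for some k with 1 ≤ k ≤ p.
Pump with i = 2: xy^2z = 0^{2^p+k}. Since 1 ≤ k ≤ p < 2^p, we have 2^p < 2^p+k < 2^{p+1}, so 2^p+k is not a power of 2. So xy^2z ∉ L.
Contradiction. Therefore L is not regular.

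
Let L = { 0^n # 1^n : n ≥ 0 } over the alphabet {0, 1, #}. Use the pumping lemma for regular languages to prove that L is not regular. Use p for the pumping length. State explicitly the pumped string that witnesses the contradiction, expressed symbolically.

Suppose for contradiction that L is regular, and let p be the pumping length.
Take w = 0^p # 1^p ∈ L with |w| = 2p+1 ≥ p.
The pumping lemma gives a decomposition w = xyz where |xy| ≤ p and |y| ≥ 1.
Because |xy| ≤ p and w begins with p copies of 0, we have y = 0^k with 1 ≤ k ≤ p.
Pump with i = 2: xy^2z = 0^{p+k} # 1^p, which would require p+k = p. But k ≥ 1, so xy^2z ∉ L.
This contradicts the pumping lemma, so L is not regular.

0^{p+k} # 1^p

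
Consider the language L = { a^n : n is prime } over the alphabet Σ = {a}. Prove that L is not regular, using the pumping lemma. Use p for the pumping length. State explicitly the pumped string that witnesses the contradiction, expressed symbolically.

a^{q(1+k)}

Assume L is regular. Let p be the pumping length given by the pumping lemma.
Let q be a prime with q ≥ p+2 (infinitely many primes exist), and take w = a^q ∈ L with |w| = q ≥ p.
By the pumping lemma, w = xyz with |xy| ≤ p and |y| > 0.
Then y = a^k for some k with 1 ≤ k ≤ p.
Since 1 ≤ k ≤ p, |xz| = q-k. Pump with i = q+1: |xy^{q+1}z| = (q-k)+(q+1)k = q+qk = q(1+k), which is composite (both factors ≥ 2). So xy^{q+1}z = a^{q(1+k)} ∉ L.
This is a contradiction; hence L is not regular.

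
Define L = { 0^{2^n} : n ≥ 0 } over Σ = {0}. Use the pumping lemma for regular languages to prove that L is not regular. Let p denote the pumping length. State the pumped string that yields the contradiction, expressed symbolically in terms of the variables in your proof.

0^{2^p+k}

Suppose for contradiction that L is regular, and let p be the pumping length.
Take w = 0^{2^p} ∈ L with |w| = 2^p ≥ p.
The pumping lemma gives a decomposition w = xyz where |xy| ≤ p and |y| ≥ 1.
Then y = 0^k for some k with 1 ≤ k ≤ p.
Pump with i = 2: xy^2z = 0^{2^p+k}. Since 1 ≤ k ≤ p < 2^p, we have 2^p < 2^p+k < 2^{p+1}, so 2^p+k is not a power of 2. So xy^2z ∉ L.
This is a contradiction; hence L is not regular.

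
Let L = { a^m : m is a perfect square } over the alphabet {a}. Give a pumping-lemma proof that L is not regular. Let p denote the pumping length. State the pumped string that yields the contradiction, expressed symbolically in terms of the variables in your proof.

Assume L is regular. Let p be the pumping length given by the pumping lemma.
Take w = a^{p²} ∈ L with |w| = p² ≥ p.
By the pumping lemma, w = xyz with |xy| ≤ p and y is nonempty.
Then y = a^k for some k with 1 ≤ k ≤ p.
Pump with i = 2: xy^2z = a^{p²+k}. Since 1 ≤ k ≤ p, p² < p²+k ≤ p²+p < (p+1)², so p²+k lies strictly between consecutive squares and is not a perfect square. So xy^2z ∉ L.
This is a contradiction; hence L is not regular.

a^{p²+k}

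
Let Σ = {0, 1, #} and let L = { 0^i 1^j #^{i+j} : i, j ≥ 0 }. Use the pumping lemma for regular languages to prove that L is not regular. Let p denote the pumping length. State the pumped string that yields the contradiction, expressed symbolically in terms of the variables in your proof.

Toward a contradiction, assume L is regular with pumping length p.
Take w = 0^p 1^p #^{2p} ∈ L (with i=j=p, i+j=2p), |w| = 4p ≥ p.
By the pumping lemma, w = xyz with |xy| ≤ p and |y| > 0.
Because |xy| ≤ p and w begins with p copies of 0, we have y = 0^k with 1 ≤ k ≤ p.
Consider xy^2z = 0^{p+k} 1^p #^{2p}. Now the 0- and 1-counts sum to 2p+k, but the #-count is 2p ≠ 2p+k. So xy^2z ∉ L.
This is a contradiction; hence L is not regular.

0^{p+k} 1^p #^{2p}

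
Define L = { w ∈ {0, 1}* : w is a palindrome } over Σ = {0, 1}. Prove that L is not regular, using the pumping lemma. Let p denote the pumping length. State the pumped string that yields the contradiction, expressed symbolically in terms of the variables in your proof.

0^{p+k} 1 0^p

Assume L is regular. Let p be the pumping length given by the pumping lemma.
Take w = 0^p 1 0^p, a palindrome of length 2p+1 ≥ p.
The pumping lemma gives a decomposition w = xyz where |xy| ≤ p and |y| ≥ 1.
Because |xy| ≤ p and w begins with p copies of 0, we have y = 0^k with 1 ≤ k ≤ p.
Pump with i = 2: xy^2z = 0^{p+k} 1 0^p. Its reverse is 0^p 1 0^{p+k}, which differs from xy^2z since k ≥ 1. So xy^2z is not a palindrome and xy^2z ∉ L.
Contradiction. Therefore L is not regular.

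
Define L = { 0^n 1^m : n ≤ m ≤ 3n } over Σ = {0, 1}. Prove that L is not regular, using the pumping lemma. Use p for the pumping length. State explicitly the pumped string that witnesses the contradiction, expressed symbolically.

Assume L is regular; let p be its pumping constant.
Take w = 0^p 1^p ∈ L (since p ≤ p ≤ 3p), with |w| = 2p ≥ p.
The pumping lemma gives a decomposition w = xyz where |xy| ≤ p and |y| > 0.
The first p characters of w are 0's, so xy (and hence y) consists only of 0's. Write y = 0^k, 1 ≤ k ≤ p.
Pump with i = 2: xy^2z = 0^{p+k} 1^p. Now n = p+k > p = m, so the condition n ≤ m fails. Thus xy^2z ∉ L.
This contradicts the pumping lemma, so L is not regular.

0^{p+k} 1^p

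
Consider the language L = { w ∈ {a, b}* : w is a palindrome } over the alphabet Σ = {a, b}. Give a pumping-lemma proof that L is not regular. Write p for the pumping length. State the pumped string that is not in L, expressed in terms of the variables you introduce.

a^{p+k} b a^p

Assume L is regular; let p be its pumping constant.
Take w = a^p b a^p, a palindrome of length 2p+1 ≥ p.
Write w = xyz as guaranteed by the lemma, with |xy| ≤ p and y is nonempty.
Because |xy| ≤ p and w begins with p copies of a, we have y = a^k with 1 ≤ k ≤ p.
Pump with i = 2: xy^2z = a^{p+k} b a^p. Its reverse is a^p b a^{p+k}, which differs from xy^2z since k ≥ 1. So xy^2z is not a palindrome and xy^2z ∉ L.
This is a contradiction; hence L is not regular.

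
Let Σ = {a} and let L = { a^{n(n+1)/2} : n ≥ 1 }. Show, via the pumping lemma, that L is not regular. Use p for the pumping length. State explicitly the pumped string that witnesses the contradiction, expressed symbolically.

a^{p(p+1)/2+k}

Suppose for contradiction that L is regular, and let p be the pumping length.
Take w = a^{p(p+1)/2} ∈ L with |w| = p(p+1)/2 ≥ p.
By the pumping lemma, w = xyz with |xy| ≤ p and |y| > 0.
Then y = a^k for some k with 1 ≤ k ≤ p.
Pump with i = 2: xy^2z = a^{p(p+1)/2+k}. Since 1 ≤ k ≤ p, p(p+1)/2 < p(p+1)/2+k ≤ p(p+1)/2+p < (p+1)(p+2)/2, so p(p+1)/2+k is strictly between consecutive triangular numbers. So xy^2z ∉ L.
This is a contradiction; hence L is not regular.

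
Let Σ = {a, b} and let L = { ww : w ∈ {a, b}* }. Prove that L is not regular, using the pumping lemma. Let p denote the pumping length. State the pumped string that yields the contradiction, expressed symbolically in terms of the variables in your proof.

a^{p+k} b^p a^p b^p

Assume L is regular; let p be its pumping constant.
Take w = a^p b^p a^p b^p = uu where u = a^pb^p; then w ∈ L and |w| = 4p ≥ p.
By the pumping lemma, w = xyz with |xy| ≤ p and y is nonempty.
Since the first p symbols of w are all a's and |xy| ≤ p, y lies entirely in the leading a-block: y = a^k for some k with 1 ≤ k ≤ p.
Pump with i = 2: xy^2z = a^{p+k} b^p a^p b^p, of length 4p+k. Suppose this equals vv. The string starts with a and ends with b, so v does too; thus the boundary between the two copies of v is a b→a transition. There is exactly one such transition, at position 2p+k, so |v| = 2p+k and |vv| = 4p+2k ≠ 4p+k since k ≥ 1. So xy^2z ∉ L.
Contradiction. Therefore L is not regular.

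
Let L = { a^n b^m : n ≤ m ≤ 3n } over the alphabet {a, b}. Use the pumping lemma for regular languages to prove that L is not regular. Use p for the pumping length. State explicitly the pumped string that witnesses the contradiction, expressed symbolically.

a^{p+k} b^p

Assume L is regular. Let p be the pumping length given by the pumping lemma.
Take w = a^p b^p ∈ L (since p ≤ p ≤ 3p), with |w| = 2p ≥ p.
By the pumping lemma, w = xyz with |xy| ≤ p and |y| > 0.
Since the first p symbols of w are all a's and |xy| ≤ p, y lies entirely in the leading a-block: y = a^k for some k with 1 ≤ k ≤ p.
Pump with i = 2: xy^2z = a^{p+k} b^p. Now n = p+k > p = m, so the condition n ≤ m fails. Thus xy^2z ∉ L.
This contradicts the pumping lemma, so L is not regular.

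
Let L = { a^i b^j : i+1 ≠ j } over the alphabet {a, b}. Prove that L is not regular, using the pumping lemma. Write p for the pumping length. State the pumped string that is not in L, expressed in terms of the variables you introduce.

a^{p+p!} b^{p+p!+1}

Assume L is regular; let p be its pumping constant.
Choose w = a^p b^{p+p!+1}. Since p ≠ (p+p!+1)-1 = p+p!, w ∈ L; and |w| ≥ p.
The pumping lemma gives a decomposition w = xyz where |xy| ≤ p and |y| ≥ 1.
Because |xy| ≤ p and w begins with p copies of a, we have y = a^k with 1 ≤ k ≤ p.
Since 1 ≤ k ≤ p, k divides p!; set t = 1 + p!/k. Then xy^t z has p + (p!/k)·k = p + p! copies of a. Now the a-count is p+p! and (b-count)-1 = (p+p!+1)-1 = p+p!, so i+1 ≠ j fails. So xy^t z = a^{p+p!} b^{p+p!+1} ∉ L.
This contradicts the pumping lemma, so L is not regular.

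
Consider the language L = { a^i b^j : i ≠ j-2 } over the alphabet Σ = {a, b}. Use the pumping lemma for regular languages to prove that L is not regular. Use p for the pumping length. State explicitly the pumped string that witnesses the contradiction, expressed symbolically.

a^{p+p!} b^{p+p!+2}

Assume L is regular. Let p be the pumping length given by the pumping lemma.
Choose w = a^p b^{p+p!+2}. Since p ≠ (p+p!+2)-2 = p+p!, w ∈ L; and |w| ≥ p.
By the pumping lemma, w = xyz with |xy| ≤ p and |y| > 0.
The first p characters of w are a's, so xy (and hence y) consists only of a's. Write y = a^k, 1 ≤ k ≤ p.
Since 1 ≤ k ≤ p, k divides p!; set t = 1 + p!/k. Then xy^t z has p + (p!/k)·k = p + p! copies of a. Now the a-count is p+p! and (b-count)-2 = (p+p!+2)-2 = p+p!, so i ≠ j-2 fails. So xy^t z = a^{p+p!} b^{p+p!+2} ∉ L.
Contradiction. Therefore L is not regular.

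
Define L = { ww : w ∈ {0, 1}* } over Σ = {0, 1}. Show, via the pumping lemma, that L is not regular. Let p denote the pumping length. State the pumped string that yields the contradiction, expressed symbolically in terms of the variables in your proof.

0^{p+k} 1^p 0^p 1^p

Toward a contradiction, assume L is regular with pumping length p.
Take w = 0^p 1^p 0^p 1^p = uu where u = 0^p1^p; then w ∈ L and |w| = 4p ≥ p.
By the pumping lemma, w = xyz with |xy| ≤ p and |y| > 0.
Because |xy| ≤ p and w begins with p copies of 0, we have y = 0^k with 1 ≤ k ≤ p.
Pump with i = 2: xy^2z = 0^{p+k} 1^p 0^p 1^p, of length 4p+k. Suppose this equals vv. The string starts with 0 and ends with 1, so v does too; thus the boundary between the two copies of v is a 1→0 transition. There is exactly one such transition, at position 2p+k, so |v| = 2p+k and |vv| = 4p+2k ≠ 4p+k since k ≥ 1. So xy^2z ∉ L.
This contradicts the pumping lemma, so L is not regular.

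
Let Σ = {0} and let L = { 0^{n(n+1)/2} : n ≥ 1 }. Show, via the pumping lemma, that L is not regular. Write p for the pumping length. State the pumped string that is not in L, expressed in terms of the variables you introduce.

0^{p(p+1)/2+k}

Suppose for contradiction that L is regular, and let p be the pumping length.
Take w = 0^{p(p+1)/2} ∈ L with |w| = p(p+1)/2 ≥ p.
The pumping lemma gives a decomposition w = xyz where |xy| ≤ p and |y| > 0.
Then y = 0^k for some k with 1 ≤ k ≤ p.
Pump with i = 2: xy^2z = 0^{p(p+1)/2+k}. Since 1 ≤ k ≤ p, p(p+1)/2 < p(p+1)/2+k ≤ p(p+1)/2+p < (p+1)(p+2)/2, so p(p+1)/2+k is strictly between consecutive triangular numbers. So xy^2z ∉ L.
Contradiction. Therefore L is not regular.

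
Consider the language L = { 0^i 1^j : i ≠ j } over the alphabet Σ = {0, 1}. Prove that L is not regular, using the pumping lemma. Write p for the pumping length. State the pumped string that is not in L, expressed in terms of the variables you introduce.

0^{p+p!} 1^{p+p!}

Assume L is regular; let p be its pumping constant.
Choose w = 0^p 1^{p+p!}. Since p ≠ p+p!, w ∈ L; and |w| ≥ p.
Write w = xyz as guaranteed by the lemma, with |xy| ≤ p and y is nonempty.
The first p characters of w are 0's, so xy (and hence y) consists only of 0's. Write y = 0^k, 1 ≤ k ≤ p.
Since 1 ≤ k ≤ p, k divides p!; set t = 1 + p!/k. Then xy^t z has p + (p!/k)·k = p + p! copies of 0. Now the 0-count equals the 1-count, so i ≠ j fails. So xy^t z = 0^{p+p!} 1^{p+p!} ∉ L.
This is a contradiction; hence L is not regular.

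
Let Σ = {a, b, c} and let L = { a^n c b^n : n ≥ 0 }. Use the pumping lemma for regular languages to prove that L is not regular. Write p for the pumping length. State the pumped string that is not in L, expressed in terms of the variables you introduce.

a^{p+k} c b^p

Assume L is regular; let p be its pumping constant.
Take w = a^p c b^p ∈ L with |w| = 2p+1 ≥ p.
The pumping lemma gives a decomposition w = xyz where |xy| ≤ p and |y| > 0.
The first p characters of w are a's, so xy (and hence y) consists only of a's. Write y = a^k, 1 ≤ k ≤ p.
Pump with i = 2: xy^2z = a^{p+k} c b^p, which would require p+k = p. But k ≥ 1, so xy^2z ∉ L.
This is a contradiction; hence L is not regular.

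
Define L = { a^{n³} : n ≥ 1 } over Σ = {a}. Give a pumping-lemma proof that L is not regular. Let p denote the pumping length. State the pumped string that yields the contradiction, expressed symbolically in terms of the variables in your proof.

a^{p³+k}

Suppose for contradiction that L is regular, and let p be the pumping length.
Take w = a^{p³} ∈ L with |w| = p³ ≥ p.
Write w = xyz as guaranteed by the lemma, with |xy| ≤ p and |y| > 0.
Then y = a^k for some k with 1 ≤ k ≤ p.
Pump with i = 2: xy^2z = a^{p³+k}. Since 1 ≤ k ≤ p, p³ < p³+k ≤ p³+p < p³+3p²+3p+1 = (p+1)³, so p³+k is not a perfect cube. So xy^2z ∉ L.
Contradiction. Therefore L is not regular.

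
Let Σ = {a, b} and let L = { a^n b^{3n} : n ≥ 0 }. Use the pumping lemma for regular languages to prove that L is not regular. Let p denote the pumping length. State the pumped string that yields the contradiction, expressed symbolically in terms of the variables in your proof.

a^{p+k} b^{3p}

Suppose for contradiction that L is regular, and let p be the pumping length.
Take w = a^p b^{3p}. Then w ∈ L and |w| = 4p ≥ p.
Write w = xyz as guaranteed by the lemma, with |xy| ≤ p and |y| ≥ 1.
The first p characters of w are a's, so xy (and hence y) consists only of a's. Write y = a^k, 1 ≤ k ≤ p.
Pump with i = 2: xy^2z = a^{p+k} b^{3p}. For this to lie in L we would need 3p = 3(p+k), which forces k = 0. But k ≥ 1, so xy^2z ∉ L.
Contradiction. Therefore L is not regular.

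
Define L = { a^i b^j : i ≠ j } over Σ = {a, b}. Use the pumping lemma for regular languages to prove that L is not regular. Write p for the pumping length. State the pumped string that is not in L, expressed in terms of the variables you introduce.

Assume L is regular; let p be its pumping constant.
Choose w = a^p b^{p+p!}. Since p ≠ p+p!, w ∈ L; and |w| ≥ p.
Write w = xyz as guaranteed by the lemma, with |xy| ≤ p and y is nonempty.
Since the first p symbols of w are all a's and |xy| ≤ p, y lies entirely in the leading a-block: y = a^k for some k with 1 ≤ k ≤ p.
Since 1 ≤ k ≤ p, k divides p!; set t = 1 + p!/k. Then xy^t z has p + (p!/k)·k = p + p! copies of a. Now the a-count equals the b-count, so i ≠ j fails. So xy^t z = a^{p+p!} b^{p+p!} ∉ L.
This contradicts the pumping lemma, so L is not regular.

a^{p+p!} b^{p+p!}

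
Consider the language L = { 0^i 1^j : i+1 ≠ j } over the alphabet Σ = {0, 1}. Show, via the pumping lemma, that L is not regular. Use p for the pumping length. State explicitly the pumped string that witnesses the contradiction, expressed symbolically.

0^{p+p!} 1^{p+p!+1}

Toward a contradiction, assume L is regular with pumping length p.
Choose w = 0^p 1^{p+p!+1}. Since p ≠ (p+p!+1)-1 = p+p!, w ∈ L; and |w| ≥ p.
Write w = xyz as guaranteed by the lemma, with |xy| ≤ p and |y| ≥ 1.
Because |xy| ≤ p and w begins with p copies of 0, we have y = 0^k with 1 ≤ k ≤ p.
Since 1 ≤ k ≤ p, k divides p!; set t = 1 + p!/k. Then xy^t z has p + (p!/k)·k = p + p! copies of 0. Now the 0-count is p+p! and (1-count)-1 = (p+p!+1)-1 = p+p!, so i+1 ≠ j fails. So xy^t z = 0^{p+p!} 1^{p+p!+1} ∉ L.
Contradiction. Therefore L is not regular.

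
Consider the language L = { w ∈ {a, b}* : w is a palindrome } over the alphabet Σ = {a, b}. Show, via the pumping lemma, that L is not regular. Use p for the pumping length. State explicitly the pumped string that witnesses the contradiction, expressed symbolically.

Assume L is regular. Let p be the pumping length given by the pumping lemma.
Take w = a^p b a^p, a palindrome of length 2p+1 ≥ p.
The pumping lemma gives a decomposition w = xyz where |xy| ≤ p and y is nonempty.
Because |xy| ≤ p and w begins with p copies of a, we have y = a^k with 1 ≤ k ≤ p.
Pump with i = 2: xy^2z = a^{p+k} b a^p. Its reverse is a^p b a^{p+k}, which differs from xy^2z since k ≥ 1. So xy^2z is not a palindrome and xy^2z ∉ L.
This contradicts the pumping lemma, so L is not regular.

a^{p+k} b a^p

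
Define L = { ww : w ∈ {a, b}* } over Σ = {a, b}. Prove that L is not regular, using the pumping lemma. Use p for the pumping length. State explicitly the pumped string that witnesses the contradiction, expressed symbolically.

Toward a contradiction, assume L is regular with pumping length p.
Take w = a^p b^p a^p b^p = uu where u = a^pb^p; then w ∈ L and |w| = 4p ≥ p.
By the pumping lemma, w = xyz with |xy| ≤ p and |y| > 0.
Since the first p symbols of w are all a's and |xy| ≤ p, y lies entirely in the leading a-block: y = a^k for some k with 1 ≤ k ≤ p.
Pump with i = 2: xy^2z = a^{p+k} b^p a^p b^p, of length 4p+k. Suppose this equals vv. The string starts with a and ends with b, so v does too; thus the boundary between the two copies of v is a b→a transition. There is exactly one such transition, at position 2p+k, so |v| = 2p+k and |vv| = 4p+2k ≠ 4p+k since k ≥ 1. So xy^2z ∉ L.
Contradiction. Therefore L is not regular.

a^{p+k} b^p a^p b^p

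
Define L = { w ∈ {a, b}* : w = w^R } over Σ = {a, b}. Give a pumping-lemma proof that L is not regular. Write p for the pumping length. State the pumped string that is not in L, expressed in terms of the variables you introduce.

a^{p+k} b a^p

Toward a contradiction, assume L is regular with pumping length p.
Take w = a^p b a^p, a palindrome of length 2p+1 ≥ p.
By the pumping lemma, w = xyz with |xy| ≤ p and |y| ≥ 1.
Because |xy| ≤ p and w begins with p copies of a, we have y = a^k with 1 ≤ k ≤ p.
Pump with i = 2: xy^2z = a^{p+k} b a^p. Its reverse is a^p b a^{p+k}, which differs from xy^2z since k ≥ 1. So xy^2z is not a palindrome and xy^2z ∉ L.
This is a contradiction; hence L is not regular.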